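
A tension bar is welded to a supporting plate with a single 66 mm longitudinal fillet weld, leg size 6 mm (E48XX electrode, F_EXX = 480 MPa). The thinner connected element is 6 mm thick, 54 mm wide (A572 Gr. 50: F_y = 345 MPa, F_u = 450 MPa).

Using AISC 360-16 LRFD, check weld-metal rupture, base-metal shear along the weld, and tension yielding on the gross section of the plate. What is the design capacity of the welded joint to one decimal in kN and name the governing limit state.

Weld metal: throat = 0.707×6 = 4.242 mm, L = 66 mm. φR_n = 0.75 × 0.6 × 480 × 4.242 × 66 = 60.5 kN.
Base metal shear (6 mm plate): yield φR_n = 1.0×0.6×345×6×66 = 82.0 kN; rupture φR_n = 0.75×0.6×450×6×66 = 80.2 kN; take 80.2 kN (rupture).
Tension yield (gross): A_g = 54×6 = 324 mm². φR_n = 0.90 × 345 × 324 = 100.6 kN.
Governing: min(60.5, 80.2, 100.6) = 60.5 kN → weld metal.

60.5 kN (weld metal governs)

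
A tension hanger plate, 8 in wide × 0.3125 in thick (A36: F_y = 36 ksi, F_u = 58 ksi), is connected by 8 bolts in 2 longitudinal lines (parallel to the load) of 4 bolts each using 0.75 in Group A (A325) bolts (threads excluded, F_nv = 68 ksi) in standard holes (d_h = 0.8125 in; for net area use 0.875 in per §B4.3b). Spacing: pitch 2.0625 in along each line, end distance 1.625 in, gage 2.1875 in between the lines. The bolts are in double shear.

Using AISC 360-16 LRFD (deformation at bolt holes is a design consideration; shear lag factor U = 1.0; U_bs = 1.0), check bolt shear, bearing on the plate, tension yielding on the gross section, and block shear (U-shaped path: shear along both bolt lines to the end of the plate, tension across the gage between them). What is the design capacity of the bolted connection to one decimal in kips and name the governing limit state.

Bolt shear: A_b = π(0.75)²/4 = 0.44179 in². φR_n = 0.75 × 68 × 0.44179 × 8 × 2 = 360.5 kips.
Bearing (0.3125 in plate, F_u = 58 ksi): end bolts L_c = 1.625 − 0.8125/2 = 1.21875, R_n = min(1.2×1.21875×0.3125×58, 2.4×0.75×0.3125×58) = 26.508 kips/bolt; interior L_c = 2.0625 − 0.8125 = 1.25, R_n = 27.188 kips/bolt. φR_n = 0.75 × (2×26.508 + 6×27.188) = 162.1 kips.
Tension yield (gross): A_g = 8×0.3125 = 2.5 in². φR_n = 0.90 × 36 × 2.5 = 81.0 kips.
Block shear: shear path 2×[1.625+3×2.0625] = 2×7.8125 in, A_gv = 4.8828, A_nv = 2×(7.8125 − 3.5×0.875)×0.3125 = 2.9688 in²; tension across gage: (2.1875 − 1×0.875)×0.3125 = 0.41016 in². R_n = min(0.6×58×2.9688, 0.6×36×4.8828) + 1.0×58×0.41016 = min(103.31, 105.47) + 23.789 = 127.1 kips. φR_n = 0.75 × 127.1 = 95.3 kips.
Governing: min(360.5, 162.1, 81.0, 95.3) = 81.0 kips → gross-section yield.

81.0 kips (gross-section yield governs)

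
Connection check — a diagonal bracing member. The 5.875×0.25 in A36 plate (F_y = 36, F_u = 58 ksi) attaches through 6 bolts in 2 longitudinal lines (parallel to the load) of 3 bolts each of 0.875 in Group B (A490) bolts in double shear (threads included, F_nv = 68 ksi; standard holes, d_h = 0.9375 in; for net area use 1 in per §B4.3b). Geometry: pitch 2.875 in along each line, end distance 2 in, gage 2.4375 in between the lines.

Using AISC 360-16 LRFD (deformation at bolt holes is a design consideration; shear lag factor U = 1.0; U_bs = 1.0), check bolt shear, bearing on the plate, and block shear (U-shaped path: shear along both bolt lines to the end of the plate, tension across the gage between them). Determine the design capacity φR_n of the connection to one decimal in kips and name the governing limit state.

Bolt shear: A_b = π(0.875)²/4 = 0.60132 in². φR_n = 0.75 × 68 × 0.60132 × 6 × 2 = 368.0 kips.
Bearing (0.25 in plate, F_u = 58 ksi): end bolts L_c = 2 − 0.9375/2 = 1.53125, R_n = min(1.2×1.53125×0.25×58, 2.4×0.875×0.25×58) = 26.644 kips/bolt; interior L_c = 2.875 − 0.9375 = 1.9375, R_n = 30.45 kips/bolt. φR_n = 0.75 × (2×26.644 + 4×30.45) = 131.3 kips.
Block shear: shear path 2×[2+2×2.875] = 2×7.75 in, A_gv = 3.875, A_nv = 2×(7.75 − 2.5×1)×0.25 = 2.625 in²; tension across gage: (2.4375 − 1×1)×0.25 = 0.35938 in². R_n = min(0.6×58×2.625, 0.6×36×3.875) + 1.0×58×0.35938 = min(91.35, 83.7) + 20.844 = 104.54 kips. φR_n = 0.75 × 104.54 = 78.4 kips.
Governing: min(368.0, 131.3, 78.4) = 78.4 kips → block shear.

78.4 kips (block shear governs)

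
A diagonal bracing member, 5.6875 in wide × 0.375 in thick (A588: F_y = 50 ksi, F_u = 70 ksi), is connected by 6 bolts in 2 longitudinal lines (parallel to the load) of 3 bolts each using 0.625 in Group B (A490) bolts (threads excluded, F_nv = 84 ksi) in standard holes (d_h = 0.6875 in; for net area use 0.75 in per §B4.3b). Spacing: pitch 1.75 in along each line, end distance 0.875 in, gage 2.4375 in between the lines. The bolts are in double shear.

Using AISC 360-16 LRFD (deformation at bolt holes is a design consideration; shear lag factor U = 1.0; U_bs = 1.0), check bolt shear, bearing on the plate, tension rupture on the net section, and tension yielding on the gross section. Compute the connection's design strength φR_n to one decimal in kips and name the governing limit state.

82.4 kips (net-section rupture governs)

Bolt shear: A_b = π(0.625)²/4 = 0.3068 in². φR_n = 0.75 × 84 × 0.3068 × 6 × 2 = 231.9 kips.
Bearing (0.375 in plate, F_u = 70 ksi): end bolts L_c = 0.875 − 0.6875/2 = 0.53125, R_n = min(1.2×0.53125×0.375×70, 2.4×0.625×0.375×70) = 16.734 kips/bolt; interior L_c = 1.75 − 0.6875 = 1.0625, R_n = 33.469 kips/bolt. φR_n = 0.75 × (2×16.734 + 4×33.469) = 125.5 kips.
Tension rupture (net): A_n = (5.6875 − 2×0.75)×0.375 = 1.5703 in² (U = 1.0, A_e = A_n). φR_n = 0.75 × 70 × 1.5703 = 82.4 kips.
Tension yield (gross): A_g = 5.6875×0.375 = 2.1328 in². φR_n = 0.90 × 50 × 2.1328 = 96.0 kips.
Governing: min(231.9, 125.5, 82.4, 96.0) = 82.4 kips → net-section rupture.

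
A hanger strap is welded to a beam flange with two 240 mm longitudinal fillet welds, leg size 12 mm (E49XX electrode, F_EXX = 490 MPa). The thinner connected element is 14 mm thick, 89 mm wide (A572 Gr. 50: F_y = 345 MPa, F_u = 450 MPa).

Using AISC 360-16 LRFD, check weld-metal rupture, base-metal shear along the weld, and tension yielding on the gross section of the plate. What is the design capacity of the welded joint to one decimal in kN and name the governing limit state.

386.9 kN (gross-section yield governs)

Weld metal: throat = 0.707×12 = 8.484 mm, L = 2×240 = 480 mm. φR_n = 0.75 × 0.6 × 490 × 8.484 × 480 = 897.9 kN.
Base metal shear (14 mm plate): yield φR_n = 1.0×0.6×345×14×480 = 1391.0 kN; rupture φR_n = 0.75×0.6×450×14×480 = 1360.8 kN; take 1360.8 kN (rupture).
Tension yield (gross): A_g = 89×14 = 1246 mm². φR_n = 0.90 × 345 × 1246 = 386.9 kN.
Governing: min(897.9, 1360.8, 386.9) = 386.9 kN → gross-section yield.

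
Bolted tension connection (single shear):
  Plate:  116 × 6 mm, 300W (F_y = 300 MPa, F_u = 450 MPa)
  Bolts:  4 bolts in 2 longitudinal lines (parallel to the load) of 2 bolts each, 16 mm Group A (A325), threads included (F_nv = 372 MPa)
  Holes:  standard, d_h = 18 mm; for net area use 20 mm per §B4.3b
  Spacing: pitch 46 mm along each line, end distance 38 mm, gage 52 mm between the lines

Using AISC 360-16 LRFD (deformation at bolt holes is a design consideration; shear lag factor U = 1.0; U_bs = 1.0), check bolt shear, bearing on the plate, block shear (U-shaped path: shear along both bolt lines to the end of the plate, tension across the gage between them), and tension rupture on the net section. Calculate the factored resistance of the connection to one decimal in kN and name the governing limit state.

Bolt shear: A_b = π(16)²/4 = 201.06 mm². φR_n = 0.75 × 372 × 201.06 × 4 × 1 = 224.4 kN.
Bearing (6 mm plate, F_u = 450 MPa): end bolts L_c = 38 − 18/2 = 29, R_n = min(1.2×29×6×450, 2.4×16×6×450) = 93.96 kN/bolt; interior L_c = 46 − 18 = 28, R_n = 90.72 kN/bolt. φR_n = 0.75 × (2×93.96 + 2×90.72) = 277.0 kN.
Block shear: shear path 2×[38+1×46] = 2×84 mm, A_gv = 1008, A_nv = 2×(84 − 1.5×20)×6 = 648 mm²; tension across gage: (52 − 1×20)×6 = 192 mm². R_n = min(0.6×450×648, 0.6×300×1008) + 1.0×450×192 = min(174.96, 181.44) + 86.4 = 261.36 kN. φR_n = 0.75 × 261.36 = 196.0 kN.
Tension rupture (net): A_n = (116 − 2×20)×6 = 456 mm² (U = 1.0, A_e = A_n). φR_n = 0.75 × 450 × 456 = 153.9 kN.
Governing: min(224.4, 277.0, 196.0, 153.9) = 153.9 kN → net-section rupture.

153.9 kN (net-section rupture governs)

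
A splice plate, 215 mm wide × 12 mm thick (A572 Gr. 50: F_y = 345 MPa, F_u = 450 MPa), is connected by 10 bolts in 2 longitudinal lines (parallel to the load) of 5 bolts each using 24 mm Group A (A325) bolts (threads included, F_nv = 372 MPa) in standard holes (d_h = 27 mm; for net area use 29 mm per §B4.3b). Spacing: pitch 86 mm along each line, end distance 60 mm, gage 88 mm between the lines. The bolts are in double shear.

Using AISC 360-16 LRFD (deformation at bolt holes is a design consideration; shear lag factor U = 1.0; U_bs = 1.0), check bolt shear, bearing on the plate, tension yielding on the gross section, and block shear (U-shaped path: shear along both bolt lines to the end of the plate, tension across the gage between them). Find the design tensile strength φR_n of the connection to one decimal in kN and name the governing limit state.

Bolt shear: A_b = π(24)²/4 = 452.39 mm². φR_n = 0.75 × 372 × 452.39 × 10 × 2 = 2524.3 kN.
Bearing (12 mm plate, F_u = 450 MPa): end bolts L_c = 60 − 27/2 = 46.5, R_n = min(1.2×46.5×12×450, 2.4×24×12×450) = 301.32 kN/bolt; interior L_c = 86 − 27 = 59, R_n = 311.04 kN/bolt. φR_n = 0.75 × (2×301.32 + 8×311.04) = 2318.2 kN.
Tension yield (gross): A_g = 215×12 = 2580 mm². φR_n = 0.90 × 345 × 2580 = 801.1 kN.
Block shear: shear path 2×[60+4×86] = 2×404 mm, A_gv = 9696, A_nv = 2×(404 − 4.5×29)×12 = 6564 mm²; tension across gage: (88 − 1×29)×12 = 708 mm². R_n = min(0.6×450×6564, 0.6×345×9696) + 1.0×450×708 = min(1772.3, 2007.1) + 318.6 = 2090.9 kN. φR_n = 0.75 × 2090.9 = 1568.2 kN.
Governing: min(2524.3, 2318.2, 801.1, 1568.2) = 801.1 kN → gross-section yield.

801.1 kN (gross-section yield governs)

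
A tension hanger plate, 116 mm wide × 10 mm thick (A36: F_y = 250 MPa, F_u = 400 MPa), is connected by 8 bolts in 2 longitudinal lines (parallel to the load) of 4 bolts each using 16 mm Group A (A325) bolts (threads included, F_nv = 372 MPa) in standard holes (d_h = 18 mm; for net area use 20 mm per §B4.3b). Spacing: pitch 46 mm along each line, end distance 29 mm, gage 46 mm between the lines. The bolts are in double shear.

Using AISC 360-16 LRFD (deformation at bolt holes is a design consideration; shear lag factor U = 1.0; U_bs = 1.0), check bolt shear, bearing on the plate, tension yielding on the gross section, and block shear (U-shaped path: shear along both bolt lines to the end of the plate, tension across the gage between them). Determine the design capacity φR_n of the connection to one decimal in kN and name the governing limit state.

Bolt shear: A_b = π(16)²/4 = 201.06 mm². φR_n = 0.75 × 372 × 201.06 × 8 × 2 = 897.5 kN.
Bearing (10 mm plate, F_u = 400 MPa): end bolts L_c = 29 − 18/2 = 20, R_n = min(1.2×20×10×400, 2.4×16×10×400) = 96 kN/bolt; interior L_c = 46 − 18 = 28, R_n = 134.4 kN/bolt. φR_n = 0.75 × (2×96 + 6×134.4) = 748.8 kN.
Tension yield (gross): A_g = 116×10 = 1160 mm². φR_n = 0.90 × 250 × 1160 = 261.0 kN.
Block shear: shear path 2×[29+3×46] = 2×167 mm, A_gv = 3340, A_nv = 2×(167 − 3.5×20)×10 = 1940 mm²; tension across gage: (46 − 1×20)×10 = 260 mm². R_n = min(0.6×400×1940, 0.6×250×3340) + 1.0×400×260 = min(465.6, 501) + 104 = 569.6 kN. φR_n = 0.75 × 569.6 = 427.2 kN.
Governing: min(897.5, 748.8, 261.0, 427.2) = 261.0 kN → gross-section yield.

261.0 kN (gross-section yield governs)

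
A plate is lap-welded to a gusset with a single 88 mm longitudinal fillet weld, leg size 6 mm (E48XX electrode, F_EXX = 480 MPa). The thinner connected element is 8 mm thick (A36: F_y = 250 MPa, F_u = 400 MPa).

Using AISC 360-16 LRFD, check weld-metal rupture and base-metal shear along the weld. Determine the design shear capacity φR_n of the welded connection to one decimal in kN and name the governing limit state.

80.6 kN (weld metal governs)

Weld metal: throat = 0.707×6 = 4.242 mm, L = 88 mm. φR_n = 0.75 × 0.6 × 480 × 4.242 × 88 = 80.6 kN.
Base metal shear (8 mm plate): yield φR_n = 1.0×0.6×250×8×88 = 105.6 kN; rupture φR_n = 0.75×0.6×400×8×88 = 126.7 kN; take 105.6 kN (yield).
Governing: min(80.6, 105.6) = 80.6 kN → weld metal.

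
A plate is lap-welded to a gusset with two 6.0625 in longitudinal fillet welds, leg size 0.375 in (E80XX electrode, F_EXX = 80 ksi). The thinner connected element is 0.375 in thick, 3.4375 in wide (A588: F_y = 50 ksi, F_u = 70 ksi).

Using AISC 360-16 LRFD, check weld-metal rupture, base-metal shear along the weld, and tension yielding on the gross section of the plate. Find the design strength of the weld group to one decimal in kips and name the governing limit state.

58.0 kips (gross-section yield governs)

Weld metal: throat = 0.707×0.375 = 0.26513 in, L = 2×6.0625 = 12.125 in. φR_n = 0.75 × 0.6 × 80 × 0.26513 × 12.125 = 115.7 kips.
Base metal shear (0.375 in plate): yield φR_n = 1.0×0.6×50×0.375×12.125 = 136.4 kips; rupture φR_n = 0.75×0.6×70×0.375×12.125 = 143.2 kips; take 136.4 kips (yield).
Tension yield (gross): A_g = 3.4375×0.375 = 1.2891 in². φR_n = 0.90 × 50 × 1.2891 = 58.0 kips.
Governing: min(115.7, 136.4, 58.0) = 58.0 kips → gross-section yield.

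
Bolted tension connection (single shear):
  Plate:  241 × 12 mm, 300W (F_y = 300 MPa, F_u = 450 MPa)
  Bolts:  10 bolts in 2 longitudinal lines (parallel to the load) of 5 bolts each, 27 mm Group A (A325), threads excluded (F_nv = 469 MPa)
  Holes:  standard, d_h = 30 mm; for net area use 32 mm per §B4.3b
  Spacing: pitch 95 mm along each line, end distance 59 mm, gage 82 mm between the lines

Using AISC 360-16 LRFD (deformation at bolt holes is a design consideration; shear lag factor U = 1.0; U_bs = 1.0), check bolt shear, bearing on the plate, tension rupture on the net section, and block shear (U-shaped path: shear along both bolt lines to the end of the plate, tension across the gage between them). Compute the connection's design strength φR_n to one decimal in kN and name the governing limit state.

Bolt shear: A_b = π(27)²/4 = 572.56 mm². φR_n = 0.75 × 469 × 572.56 × 10 × 1 = 2014.0 kN.
Bearing (12 mm plate, F_u = 450 MPa): end bolts L_c = 59 − 30/2 = 44, R_n = min(1.2×44×12×450, 2.4×27×12×450) = 285.12 kN/bolt; interior L_c = 95 − 30 = 65, R_n = 349.92 kN/bolt. φR_n = 0.75 × (2×285.12 + 8×349.92) = 2527.2 kN.
Tension rupture (net): A_n = (241 − 2×32)×12 = 2124 mm² (U = 1.0, A_e = A_n). φR_n = 0.75 × 450 × 2124 = 716.9 kN.
Block shear: shear path 2×[59+4×95] = 2×439 mm, A_gv = 10536, A_nv = 2×(439 − 4.5×32)×12 = 7080 mm²; tension across gage: (82 − 1×32)×12 = 600 mm². R_n = min(0.6×450×7080, 0.6×300×10536) + 1.0×450×600 = min(1911.6, 1896.5) + 270 = 2166.5 kN. φR_n = 0.75 × 2166.5 = 1624.9 kN.
Governing: min(2014.0, 2527.2, 716.9, 1624.9) = 716.9 kN → net-section rupture.

716.9 kN (net-section rupture governs)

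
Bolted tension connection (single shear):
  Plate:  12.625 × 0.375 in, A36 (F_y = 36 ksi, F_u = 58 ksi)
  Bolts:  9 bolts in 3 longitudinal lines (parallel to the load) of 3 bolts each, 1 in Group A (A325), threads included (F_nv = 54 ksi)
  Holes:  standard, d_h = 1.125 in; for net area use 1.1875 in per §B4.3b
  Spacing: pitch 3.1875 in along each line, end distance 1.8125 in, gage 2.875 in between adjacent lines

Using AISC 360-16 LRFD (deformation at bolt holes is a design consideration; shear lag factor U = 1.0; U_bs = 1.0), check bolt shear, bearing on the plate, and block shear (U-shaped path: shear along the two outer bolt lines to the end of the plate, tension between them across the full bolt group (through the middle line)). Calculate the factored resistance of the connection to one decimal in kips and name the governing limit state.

Bolt shear: A_b = π(1)²/4 = 0.7854 in². φR_n = 0.75 × 54 × 0.7854 × 9 × 1 = 286.3 kips.
Bearing (0.375 in plate, F_u = 58 ksi): end bolts L_c = 1.8125 − 1.125/2 = 1.25, R_n = min(1.2×1.25×0.375×58, 2.4×1×0.375×58) = 32.625 kips/bolt; interior L_c = 3.1875 − 1.125 = 2.0625, R_n = 52.2 kips/bolt. φR_n = 0.75 × (3×32.625 + 6×52.2) = 308.3 kips.
Block shear: shear path 2×[1.8125+2×3.1875] = 2×8.1875 in, A_gv = 6.1406, A_nv = 2×(8.1875 − 2.5×1.1875)×0.375 = 3.9141 in²; tension across gage: (5.75 − 2×1.1875)×0.375 = 1.2656 in². R_n = min(0.6×58×3.9141, 0.6×36×6.1406) + 1.0×58×1.2656 = min(136.21, 132.64) + 73.405 = 206.05 kips. φR_n = 0.75 × 206.05 = 154.5 kips.
Governing: min(286.3, 308.3, 154.5) = 154.5 kips → block shear.

154.5 kips (block shear governs)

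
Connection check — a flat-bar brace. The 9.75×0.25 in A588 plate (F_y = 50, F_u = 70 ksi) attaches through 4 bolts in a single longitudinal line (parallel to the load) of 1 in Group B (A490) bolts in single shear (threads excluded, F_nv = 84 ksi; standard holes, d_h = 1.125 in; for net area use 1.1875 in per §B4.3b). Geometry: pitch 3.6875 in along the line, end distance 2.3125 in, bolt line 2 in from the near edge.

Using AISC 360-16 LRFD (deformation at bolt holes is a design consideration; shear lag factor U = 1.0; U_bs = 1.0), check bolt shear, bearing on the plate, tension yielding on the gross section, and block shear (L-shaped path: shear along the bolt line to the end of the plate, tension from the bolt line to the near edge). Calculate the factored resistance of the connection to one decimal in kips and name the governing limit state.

91.1 kips (block shear governs)

Bolt shear: A_b = π(1)²/4 = 0.7854 in². φR_n = 0.75 × 84 × 0.7854 × 4 × 1 = 197.9 kips.
Bearing (0.25 in plate, F_u = 70 ksi): end bolts L_c = 2.3125 − 1.125/2 = 1.75, R_n = min(1.2×1.75×0.25×70, 2.4×1×0.25×70) = 36.75 kips/bolt; interior L_c = 3.6875 − 1.125 = 2.5625, R_n = 42 kips/bolt. φR_n = 0.75 × (1×36.75 + 3×42) = 122.1 kips.
Tension yield (gross): A_g = 9.75×0.25 = 2.4375 in². φR_n = 0.90 × 50 × 2.4375 = 109.7 kips.
Block shear: shear path 1×[2.3125+3×3.6875] = 1×13.375 in, A_gv = 3.3438, A_nv = 1×(13.375 − 3.5×1.1875)×0.25 = 2.3047 in²; tension to near edge: (2 − 0.5×1.1875)×0.25 = 0.35156 in². R_n = min(0.6×70×2.3047, 0.6×50×3.3438) + 1.0×70×0.35156 = min(96.797, 100.31) + 24.609 = 121.41 kips. φR_n = 0.75 × 121.41 = 91.1 kips.
Governing: min(197.9, 122.1, 109.7, 91.1) = 91.1 kips → block shear.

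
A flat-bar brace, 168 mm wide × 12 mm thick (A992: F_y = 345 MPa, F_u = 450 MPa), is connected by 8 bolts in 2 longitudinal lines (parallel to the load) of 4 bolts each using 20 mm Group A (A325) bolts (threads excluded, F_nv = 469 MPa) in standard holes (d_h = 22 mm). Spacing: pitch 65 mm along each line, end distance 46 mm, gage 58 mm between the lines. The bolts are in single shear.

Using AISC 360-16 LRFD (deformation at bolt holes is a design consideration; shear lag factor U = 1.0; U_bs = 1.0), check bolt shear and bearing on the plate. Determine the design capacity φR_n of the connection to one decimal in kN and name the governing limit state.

884.0 kN (bolt shear governs)

Bolt shear: A_b = π(20)²/4 = 314.16 mm². φR_n = 0.75 × 469 × 314.16 × 8 × 1 = 884.0 kN.
Bearing (12 mm plate, F_u = 450 MPa): end bolts L_c = 46 − 22/2 = 35, R_n = min(1.2×35×12×450, 2.4×20×12×450) = 226.8 kN/bolt; interior L_c = 65 − 22 = 43, R_n = 259.2 kN/bolt. φR_n = 0.75 × (2×226.8 + 6×259.2) = 1506.6 kN.
Governing: min(884.0, 1506.6) = 884.0 kN → bolt shear.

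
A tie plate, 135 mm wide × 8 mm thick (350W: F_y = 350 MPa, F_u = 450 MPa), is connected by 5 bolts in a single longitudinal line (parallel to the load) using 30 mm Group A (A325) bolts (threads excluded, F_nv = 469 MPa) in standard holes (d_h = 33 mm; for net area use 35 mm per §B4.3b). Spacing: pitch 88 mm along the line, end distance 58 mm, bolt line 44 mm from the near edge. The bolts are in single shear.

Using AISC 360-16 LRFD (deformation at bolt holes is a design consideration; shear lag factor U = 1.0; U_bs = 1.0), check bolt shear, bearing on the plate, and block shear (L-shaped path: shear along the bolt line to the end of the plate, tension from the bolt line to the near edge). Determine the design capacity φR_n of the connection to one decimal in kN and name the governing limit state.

Bolt shear: A_b = π(30)²/4 = 706.86 mm². φR_n = 0.75 × 469 × 706.86 × 5 × 1 = 1243.2 kN.
Bearing (8 mm plate, F_u = 450 MPa): end bolts L_c = 58 − 33/2 = 41.5, R_n = min(1.2×41.5×8×450, 2.4×30×8×450) = 179.28 kN/bolt; interior L_c = 88 − 33 = 55, R_n = 237.6 kN/bolt. φR_n = 0.75 × (1×179.28 + 4×237.6) = 847.3 kN.
Block shear: shear path 1×[58+4×88] = 1×410 mm, A_gv = 3280, A_nv = 1×(410 − 4.5×35)×8 = 2020 mm²; tension to near edge: (44 − 0.5×35)×8 = 212 mm². R_n = min(0.6×450×2020, 0.6×350×3280) + 1.0×450×212 = min(545.4, 688.8) + 95.4 = 640.8 kN. φR_n = 0.75 × 640.8 = 480.6 kN.
Governing: min(1243.2, 847.3, 480.6) = 480.6 kN → block shear.

480.6 kN (block shear governs)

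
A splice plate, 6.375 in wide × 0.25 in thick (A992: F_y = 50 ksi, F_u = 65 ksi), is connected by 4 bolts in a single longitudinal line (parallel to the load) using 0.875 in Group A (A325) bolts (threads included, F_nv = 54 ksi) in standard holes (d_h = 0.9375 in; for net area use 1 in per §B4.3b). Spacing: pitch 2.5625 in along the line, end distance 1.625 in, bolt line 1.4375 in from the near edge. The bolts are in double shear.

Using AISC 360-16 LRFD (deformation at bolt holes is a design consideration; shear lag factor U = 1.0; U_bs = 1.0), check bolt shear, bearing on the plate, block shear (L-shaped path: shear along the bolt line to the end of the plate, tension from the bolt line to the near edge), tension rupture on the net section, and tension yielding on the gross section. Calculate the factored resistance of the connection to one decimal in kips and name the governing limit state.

Bolt shear: A_b = π(0.875)²/4 = 0.60132 in². φR_n = 0.75 × 54 × 0.60132 × 4 × 2 = 194.8 kips.
Bearing (0.25 in plate, F_u = 65 ksi): end bolts L_c = 1.625 − 0.9375/2 = 1.15625, R_n = min(1.2×1.15625×0.25×65, 2.4×0.875×0.25×65) = 22.547 kips/bolt; interior L_c = 2.5625 − 0.9375 = 1.625, R_n = 31.688 kips/bolt. φR_n = 0.75 × (1×22.547 + 3×31.688) = 88.2 kips.
Block shear: shear path 1×[1.625+3×2.5625] = 1×9.3125 in, A_gv = 2.3281, A_nv = 1×(9.3125 − 3.5×1)×0.25 = 1.4531 in²; tension to near edge: (1.4375 − 0.5×1)×0.25 = 0.23438 in². R_n = min(0.6×65×1.4531, 0.6×50×2.3281) + 1.0×65×0.23438 = min(56.671, 69.843) + 15.235 = 71.906 kips. φR_n = 0.75 × 71.906 = 53.9 kips.
Tension rupture (net): A_n = (6.375 − 1×1)×0.25 = 1.3438 in² (U = 1.0, A_e = A_n). φR_n = 0.75 × 65 × 1.3438 = 65.5 kips.
Tension yield (gross): A_g = 6.375×0.25 = 1.5938 in². φR_n = 0.90 × 50 × 1.5938 = 71.7 kips.
Governing: min(194.8, 88.2, 53.9, 65.5, 71.7) = 53.9 kips → block shear.

53.9 kips (block shear governs)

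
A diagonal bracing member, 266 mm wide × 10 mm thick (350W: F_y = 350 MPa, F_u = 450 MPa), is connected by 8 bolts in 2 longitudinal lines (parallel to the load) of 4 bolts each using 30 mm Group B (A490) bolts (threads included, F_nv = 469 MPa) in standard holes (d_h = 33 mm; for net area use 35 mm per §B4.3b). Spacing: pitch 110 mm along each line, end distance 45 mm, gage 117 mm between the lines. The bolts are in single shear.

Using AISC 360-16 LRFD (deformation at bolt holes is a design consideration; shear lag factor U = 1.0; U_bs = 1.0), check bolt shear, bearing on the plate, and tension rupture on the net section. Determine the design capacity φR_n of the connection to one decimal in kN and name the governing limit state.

Bolt shear: A_b = π(30)²/4 = 706.86 mm². φR_n = 0.75 × 469 × 706.86 × 8 × 1 = 1989.1 kN.
Bearing (10 mm plate, F_u = 450 MPa): end bolts L_c = 45 − 33/2 = 28.5, R_n = min(1.2×28.5×10×450, 2.4×30×10×450) = 153.9 kN/bolt; interior L_c = 110 − 33 = 77, R_n = 324 kN/bolt. φR_n = 0.75 × (2×153.9 + 6×324) = 1688.9 kN.
Tension rupture (net): A_n = (266 − 2×35)×10 = 1960 mm² (U = 1.0, A_e = A_n). φR_n = 0.75 × 450 × 1960 = 661.5 kN.
Governing: min(1989.1, 1688.9, 661.5) = 661.5 kN → net-section rupture.

661.5 kN (net-section rupture governs)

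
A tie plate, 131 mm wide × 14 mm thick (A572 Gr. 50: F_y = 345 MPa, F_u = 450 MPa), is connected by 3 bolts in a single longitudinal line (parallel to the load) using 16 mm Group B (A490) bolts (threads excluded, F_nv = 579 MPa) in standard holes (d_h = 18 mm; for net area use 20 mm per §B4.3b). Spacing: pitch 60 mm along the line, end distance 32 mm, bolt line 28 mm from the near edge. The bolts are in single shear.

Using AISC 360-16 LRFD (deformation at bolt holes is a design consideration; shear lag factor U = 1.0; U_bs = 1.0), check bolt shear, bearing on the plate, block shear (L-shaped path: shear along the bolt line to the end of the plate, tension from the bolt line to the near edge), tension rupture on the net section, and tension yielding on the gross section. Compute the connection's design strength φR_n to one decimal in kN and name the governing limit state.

Bolt shear: A_b = π(16)²/4 = 201.06 mm². φR_n = 0.75 × 579 × 201.06 × 3 × 1 = 261.9 kN.
Bearing (14 mm plate, F_u = 450 MPa): end bolts L_c = 32 − 18/2 = 23, R_n = min(1.2×23×14×450, 2.4×16×14×450) = 173.88 kN/bolt; interior L_c = 60 − 18 = 42, R_n = 241.92 kN/bolt. φR_n = 0.75 × (1×173.88 + 2×241.92) = 493.3 kN.
Block shear: shear path 1×[32+2×60] = 1×152 mm, A_gv = 2128, A_nv = 1×(152 − 2.5×20)×14 = 1428 mm²; tension to near edge: (28 − 0.5×20)×14 = 252 mm². R_n = min(0.6×450×1428, 0.6×345×2128) + 1.0×450×252 = min(385.56, 440.5) + 113.4 = 498.96 kN. φR_n = 0.75 × 498.96 = 374.2 kN.
Tension rupture (net): A_n = (131 − 1×20)×14 = 1554 mm² (U = 1.0, A_e = A_n). φR_n = 0.75 × 450 × 1554 = 524.5 kN.
Tension yield (gross): A_g = 131×14 = 1834 mm². φR_n = 0.90 × 345 × 1834 = 569.5 kN.
Governing: min(261.9, 493.3, 374.2, 524.5, 569.5) = 261.9 kN → bolt shear.

261.9 kN (bolt shear governs)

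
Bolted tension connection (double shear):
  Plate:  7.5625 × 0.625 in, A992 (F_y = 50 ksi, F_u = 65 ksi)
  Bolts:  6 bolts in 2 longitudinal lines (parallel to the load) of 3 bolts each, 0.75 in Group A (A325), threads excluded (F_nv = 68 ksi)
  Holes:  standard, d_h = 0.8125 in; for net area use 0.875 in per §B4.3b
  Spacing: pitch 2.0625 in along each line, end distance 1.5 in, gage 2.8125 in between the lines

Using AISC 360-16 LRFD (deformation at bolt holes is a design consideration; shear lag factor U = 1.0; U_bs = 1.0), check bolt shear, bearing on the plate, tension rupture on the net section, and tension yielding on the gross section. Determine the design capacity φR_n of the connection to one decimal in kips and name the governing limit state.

177.1 kips (net-section rupture governs)

Bolt shear: A_b = π(0.75)²/4 = 0.44179 in². φR_n = 0.75 × 68 × 0.44179 × 6 × 2 = 270.4 kips.
Bearing (0.625 in plate, F_u = 65 ksi): end bolts L_c = 1.5 − 0.8125/2 = 1.09375, R_n = min(1.2×1.09375×0.625×65, 2.4×0.75×0.625×65) = 53.32 kips/bolt; interior L_c = 2.0625 − 0.8125 = 1.25, R_n = 60.938 kips/bolt. φR_n = 0.75 × (2×53.32 + 4×60.938) = 262.8 kips.
Tension rupture (net): A_n = (7.5625 − 2×0.875)×0.625 = 3.6328 in² (U = 1.0, A_e = A_n). φR_n = 0.75 × 65 × 3.6328 = 177.1 kips.
Tension yield (gross): A_g = 7.5625×0.625 = 4.7266 in². φR_n = 0.90 × 50 × 4.7266 = 212.7 kips.
Governing: min(270.4, 262.8, 177.1, 212.7) = 177.1 kips → net-section rupture.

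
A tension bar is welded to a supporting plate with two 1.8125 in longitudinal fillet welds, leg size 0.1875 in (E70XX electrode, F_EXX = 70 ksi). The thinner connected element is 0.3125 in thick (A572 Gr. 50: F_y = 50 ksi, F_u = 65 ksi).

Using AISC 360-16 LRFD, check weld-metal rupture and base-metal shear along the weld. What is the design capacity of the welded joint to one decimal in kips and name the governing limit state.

Weld metal: throat = 0.707×0.1875 = 0.13256 in, L = 2×1.8125 = 3.625 in. φR_n = 0.75 × 0.6 × 70 × 0.13256 × 3.625 = 15.1 kips.
Base metal shear (0.3125 in plate): yield φR_n = 1.0×0.6×50×0.3125×3.625 = 34.0 kips; rupture φR_n = 0.75×0.6×65×0.3125×3.625 = 33.1 kips; take 33.1 kips (rupture).
Governing: min(15.1, 33.1) = 15.1 kips → weld metal.

15.1 kips (weld metal governs)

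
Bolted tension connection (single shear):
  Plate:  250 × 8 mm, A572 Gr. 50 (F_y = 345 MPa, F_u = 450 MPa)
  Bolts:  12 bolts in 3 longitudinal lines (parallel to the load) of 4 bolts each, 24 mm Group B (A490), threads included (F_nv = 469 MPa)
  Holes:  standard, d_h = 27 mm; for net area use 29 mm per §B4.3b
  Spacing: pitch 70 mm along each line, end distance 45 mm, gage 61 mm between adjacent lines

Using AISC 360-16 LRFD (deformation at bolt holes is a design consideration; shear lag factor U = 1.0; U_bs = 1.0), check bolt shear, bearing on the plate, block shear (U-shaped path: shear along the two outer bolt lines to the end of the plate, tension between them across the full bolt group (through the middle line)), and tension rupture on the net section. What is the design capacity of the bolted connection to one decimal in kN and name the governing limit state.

440.1 kN (net-section rupture governs)

Bolt shear: A_b = π(24)²/4 = 452.39 mm². φR_n = 0.75 × 469 × 452.39 × 12 × 1 = 1909.5 kN.
Bearing (8 mm plate, F_u = 450 MPa): end bolts L_c = 45 − 27/2 = 31.5, R_n = min(1.2×31.5×8×450, 2.4×24×8×450) = 136.08 kN/bolt; interior L_c = 70 − 27 = 43, R_n = 185.76 kN/bolt. φR_n = 0.75 × (3×136.08 + 9×185.76) = 1560.1 kN.
Block shear: shear path 2×[45+3×70] = 2×255 mm, A_gv = 4080, A_nv = 2×(255 − 3.5×29)×8 = 2456 mm²; tension across gage: (122 − 2×29)×8 = 512 mm². R_n = min(0.6×450×2456, 0.6×345×4080) + 1.0×450×512 = min(663.12, 844.56) + 230.4 = 893.52 kN. φR_n = 0.75 × 893.52 = 670.1 kN.
Tension rupture (net): A_n = (250 − 3×29)×8 = 1304 mm² (U = 1.0, A_e = A_n). φR_n = 0.75 × 450 × 1304 = 440.1 kN.
Governing: min(1909.5, 1560.1, 670.1, 440.1) = 440.1 kN → net-section rupture.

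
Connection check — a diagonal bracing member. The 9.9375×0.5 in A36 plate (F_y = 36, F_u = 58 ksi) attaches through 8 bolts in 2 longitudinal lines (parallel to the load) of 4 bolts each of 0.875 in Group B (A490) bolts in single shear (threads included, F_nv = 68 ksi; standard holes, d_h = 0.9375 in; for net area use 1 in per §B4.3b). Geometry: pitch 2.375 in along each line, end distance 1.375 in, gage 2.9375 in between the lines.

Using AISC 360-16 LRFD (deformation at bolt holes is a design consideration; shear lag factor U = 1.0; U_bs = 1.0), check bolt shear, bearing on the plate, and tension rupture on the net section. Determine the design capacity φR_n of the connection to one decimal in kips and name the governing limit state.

172.6 kips (net-section rupture governs)

Bolt shear: A_b = π(0.875)²/4 = 0.60132 in². φR_n = 0.75 × 68 × 0.60132 × 8 × 1 = 245.3 kips.
Bearing (0.5 in plate, F_u = 58 ksi): end bolts L_c = 1.375 − 0.9375/2 = 0.90625, R_n = min(1.2×0.90625×0.5×58, 2.4×0.875×0.5×58) = 31.538 kips/bolt; interior L_c = 2.375 − 0.9375 = 1.4375, R_n = 50.025 kips/bolt. φR_n = 0.75 × (2×31.538 + 6×50.025) = 272.4 kips.
Tension rupture (net): A_n = (9.9375 − 2×1)×0.5 = 3.9688 in² (U = 1.0, A_e = A_n). φR_n = 0.75 × 58 × 3.9688 = 172.6 kips.
Governing: min(245.3, 272.4, 172.6) = 172.6 kips → net-section rupture.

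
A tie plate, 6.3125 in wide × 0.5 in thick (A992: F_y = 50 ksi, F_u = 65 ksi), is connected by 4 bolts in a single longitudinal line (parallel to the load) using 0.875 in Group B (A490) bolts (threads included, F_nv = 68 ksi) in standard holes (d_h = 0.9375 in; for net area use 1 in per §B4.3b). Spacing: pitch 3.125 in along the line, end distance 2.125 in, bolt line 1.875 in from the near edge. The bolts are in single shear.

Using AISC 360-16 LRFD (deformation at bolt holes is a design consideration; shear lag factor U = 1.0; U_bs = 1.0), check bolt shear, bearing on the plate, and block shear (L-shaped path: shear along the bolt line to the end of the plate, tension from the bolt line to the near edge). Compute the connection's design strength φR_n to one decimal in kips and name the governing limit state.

Bolt shear: A_b = π(0.875)²/4 = 0.60132 in². φR_n = 0.75 × 68 × 0.60132 × 4 × 1 = 122.7 kips.
Bearing (0.5 in plate, F_u = 65 ksi): end bolts L_c = 2.125 − 0.9375/2 = 1.65625, R_n = min(1.2×1.65625×0.5×65, 2.4×0.875×0.5×65) = 64.594 kips/bolt; interior L_c = 3.125 − 0.9375 = 2.1875, R_n = 68.25 kips/bolt. φR_n = 0.75 × (1×64.594 + 3×68.25) = 202.0 kips.
Block shear: shear path 1×[2.125+3×3.125] = 1×11.5 in, A_gv = 5.75, A_nv = 1×(11.5 − 3.5×1)×0.5 = 4 in²; tension to near edge: (1.875 − 0.5×1)×0.5 = 0.6875 in². R_n = min(0.6×65×4, 0.6×50×5.75) + 1.0×65×0.6875 = min(156, 172.5) + 44.688 = 200.69 kips. φR_n = 0.75 × 200.69 = 150.5 kips.
Governing: min(122.7, 202.0, 150.5) = 122.7 kips → bolt shear.

122.7 kips (bolt shear governs)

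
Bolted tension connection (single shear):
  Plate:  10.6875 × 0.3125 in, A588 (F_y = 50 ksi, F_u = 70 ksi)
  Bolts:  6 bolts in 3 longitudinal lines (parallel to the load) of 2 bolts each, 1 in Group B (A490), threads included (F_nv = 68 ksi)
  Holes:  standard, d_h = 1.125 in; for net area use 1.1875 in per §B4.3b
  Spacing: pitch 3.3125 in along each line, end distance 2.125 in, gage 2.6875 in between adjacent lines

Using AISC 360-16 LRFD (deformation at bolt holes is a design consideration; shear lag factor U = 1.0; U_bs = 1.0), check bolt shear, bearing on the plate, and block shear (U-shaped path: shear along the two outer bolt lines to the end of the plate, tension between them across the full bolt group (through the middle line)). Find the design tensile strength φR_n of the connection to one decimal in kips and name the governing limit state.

121.2 kips (block shear governs)

Bolt shear: A_b = π(1)²/4 = 0.7854 in². φR_n = 0.75 × 68 × 0.7854 × 6 × 1 = 240.3 kips.
Bearing (0.3125 in plate, F_u = 70 ksi): end bolts L_c = 2.125 − 1.125/2 = 1.5625, R_n = min(1.2×1.5625×0.3125×70, 2.4×1×0.3125×70) = 41.016 kips/bolt; interior L_c = 3.3125 − 1.125 = 2.1875, R_n = 52.5 kips/bolt. φR_n = 0.75 × (3×41.016 + 3×52.5) = 210.4 kips.
Block shear: shear path 2×[2.125+1×3.3125] = 2×5.4375 in, A_gv = 3.3984, A_nv = 2×(5.4375 − 1.5×1.1875)×0.3125 = 2.2852 in²; tension across gage: (5.375 − 2×1.1875)×0.3125 = 0.9375 in². R_n = min(0.6×70×2.2852, 0.6×50×3.3984) + 1.0×70×0.9375 = min(95.978, 101.95) + 65.625 = 161.6 kips. φR_n = 0.75 × 161.6 = 121.2 kips.
Governing: min(240.3, 210.4, 121.2) = 121.2 kips → block shear.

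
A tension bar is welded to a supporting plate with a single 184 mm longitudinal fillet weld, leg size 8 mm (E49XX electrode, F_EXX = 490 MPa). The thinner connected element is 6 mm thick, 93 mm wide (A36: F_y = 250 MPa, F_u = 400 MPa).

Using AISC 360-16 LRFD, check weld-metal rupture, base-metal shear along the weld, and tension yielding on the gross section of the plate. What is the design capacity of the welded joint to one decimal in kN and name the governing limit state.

125.6 kN (gross-section yield governs)

Weld metal: throat = 0.707×8 = 5.656 mm, L = 184 mm. φR_n = 0.75 × 0.6 × 490 × 5.656 × 184 = 229.5 kN.
Base metal shear (6 mm plate): yield φR_n = 1.0×0.6×250×6×184 = 165.6 kN; rupture φR_n = 0.75×0.6×400×6×184 = 198.7 kN; take 165.6 kN (yield).
Tension yield (gross): A_g = 93×6 = 558 mm². φR_n = 0.90 × 250 × 558 = 125.6 kN.
Governing: min(229.5, 165.6, 125.6) = 125.6 kN → gross-section yield.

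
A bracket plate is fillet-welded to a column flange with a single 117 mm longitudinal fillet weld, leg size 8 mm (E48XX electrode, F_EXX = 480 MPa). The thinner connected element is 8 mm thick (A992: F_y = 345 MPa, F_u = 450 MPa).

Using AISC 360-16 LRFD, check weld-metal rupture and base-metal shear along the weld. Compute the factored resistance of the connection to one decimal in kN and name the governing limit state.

142.9 kN (weld metal governs)

Weld metal: throat = 0.707×8 = 5.656 mm, L = 117 mm. φR_n = 0.75 × 0.6 × 480 × 5.656 × 117 = 142.9 kN.
Base metal shear (8 mm plate): yield φR_n = 1.0×0.6×345×8×117 = 193.8 kN; rupture φR_n = 0.75×0.6×450×8×117 = 189.5 kN; take 189.5 kN (rupture).
Governing: min(142.9, 189.5) = 142.9 kN → weld metal.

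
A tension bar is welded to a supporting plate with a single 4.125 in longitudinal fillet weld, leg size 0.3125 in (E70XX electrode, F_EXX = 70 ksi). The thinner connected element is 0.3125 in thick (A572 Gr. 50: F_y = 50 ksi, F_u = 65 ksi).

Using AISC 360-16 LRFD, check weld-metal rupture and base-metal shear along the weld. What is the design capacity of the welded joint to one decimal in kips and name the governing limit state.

28.7 kips (weld metal governs)

Weld metal: throat = 0.707×0.3125 = 0.22094 in, L = 4.125 in. φR_n = 0.75 × 0.6 × 70 × 0.22094 × 4.125 = 28.7 kips.
Base metal shear (0.3125 in plate): yield φR_n = 1.0×0.6×50×0.3125×4.125 = 38.7 kips; rupture φR_n = 0.75×0.6×65×0.3125×4.125 = 37.7 kips; take 37.7 kips (rupture).
Governing: min(28.7, 37.7) = 28.7 kips → weld metal.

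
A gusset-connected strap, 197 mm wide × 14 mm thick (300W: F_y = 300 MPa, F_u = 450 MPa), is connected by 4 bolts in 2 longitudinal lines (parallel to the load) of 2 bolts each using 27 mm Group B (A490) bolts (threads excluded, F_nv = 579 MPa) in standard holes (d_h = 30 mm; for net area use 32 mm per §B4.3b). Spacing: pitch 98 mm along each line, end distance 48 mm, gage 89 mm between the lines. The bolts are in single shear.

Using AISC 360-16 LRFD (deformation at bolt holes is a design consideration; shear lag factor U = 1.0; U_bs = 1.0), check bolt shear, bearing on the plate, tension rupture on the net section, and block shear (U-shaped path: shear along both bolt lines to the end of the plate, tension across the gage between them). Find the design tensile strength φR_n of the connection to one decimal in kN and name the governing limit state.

Bolt shear: A_b = π(27)²/4 = 572.56 mm². φR_n = 0.75 × 579 × 572.56 × 4 × 1 = 994.5 kN.
Bearing (14 mm plate, F_u = 450 MPa): end bolts L_c = 48 − 30/2 = 33, R_n = min(1.2×33×14×450, 2.4×27×14×450) = 249.48 kN/bolt; interior L_c = 98 − 30 = 68, R_n = 408.24 kN/bolt. φR_n = 0.75 × (2×249.48 + 2×408.24) = 986.6 kN.
Tension rupture (net): A_n = (197 − 2×32)×14 = 1862 mm² (U = 1.0, A_e = A_n). φR_n = 0.75 × 450 × 1862 = 628.4 kN.
Block shear: shear path 2×[48+1×98] = 2×146 mm, A_gv = 4088, A_nv = 2×(146 − 1.5×32)×14 = 2744 mm²; tension across gage: (89 − 1×32)×14 = 798 mm². R_n = min(0.6×450×2744, 0.6×300×4088) + 1.0×450×798 = min(740.88, 735.84) + 359.1 = 1094.9 kN. φR_n = 0.75 × 1094.9 = 821.2 kN.
Governing: min(994.5, 986.6, 628.4, 821.2) = 628.4 kN → net-section rupture.

628.4 kN (net-section rupture governs)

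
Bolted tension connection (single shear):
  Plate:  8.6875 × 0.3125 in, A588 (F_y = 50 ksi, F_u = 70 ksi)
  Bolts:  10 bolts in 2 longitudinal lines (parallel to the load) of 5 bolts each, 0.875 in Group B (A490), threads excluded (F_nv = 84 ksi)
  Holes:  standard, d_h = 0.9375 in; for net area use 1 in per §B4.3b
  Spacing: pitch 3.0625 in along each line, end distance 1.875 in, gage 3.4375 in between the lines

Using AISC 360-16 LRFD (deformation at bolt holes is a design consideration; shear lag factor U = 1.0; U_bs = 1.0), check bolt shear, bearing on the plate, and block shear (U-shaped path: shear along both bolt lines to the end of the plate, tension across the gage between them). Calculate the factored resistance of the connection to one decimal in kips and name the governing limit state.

229.5 kips (block shear governs)

Bolt shear: A_b = π(0.875)²/4 = 0.60132 in². φR_n = 0.75 × 84 × 0.60132 × 10 × 1 = 378.8 kips.
Bearing (0.3125 in plate, F_u = 70 ksi): end bolts L_c = 1.875 − 0.9375/2 = 1.40625, R_n = min(1.2×1.40625×0.3125×70, 2.4×0.875×0.3125×70) = 36.914 kips/bolt; interior L_c = 3.0625 − 0.9375 = 2.125, R_n = 45.938 kips/bolt. φR_n = 0.75 × (2×36.914 + 8×45.938) = 331.0 kips.
Block shear: shear path 2×[1.875+4×3.0625] = 2×14.125 in, A_gv = 8.8281, A_nv = 2×(14.125 − 4.5×1)×0.3125 = 6.0156 in²; tension across gage: (3.4375 − 1×1)×0.3125 = 0.76172 in². R_n = min(0.6×70×6.0156, 0.6×50×8.8281) + 1.0×70×0.76172 = min(252.66, 264.84) + 53.32 = 305.98 kips. φR_n = 0.75 × 305.98 = 229.5 kips.
Governing: min(378.8, 331.0, 229.5) = 229.5 kips → block shear.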